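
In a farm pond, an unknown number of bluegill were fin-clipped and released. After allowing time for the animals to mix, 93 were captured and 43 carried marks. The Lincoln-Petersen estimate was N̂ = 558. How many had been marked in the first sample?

From N = M·C/R: M = N·R / C = 558·43 / 93 = 23994 / 93 = 258.

M = 258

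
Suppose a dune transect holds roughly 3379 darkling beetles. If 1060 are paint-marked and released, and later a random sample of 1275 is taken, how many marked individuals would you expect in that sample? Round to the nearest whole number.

The marked fraction of the population is 1060/3379, so in a sample of 1275 expect C·(M/N) marked.
E[R] = 1060 × 1275 / 3379 = 1351500 / 3379 ≈ 400.0 → 400

expected recaptures ≈ 400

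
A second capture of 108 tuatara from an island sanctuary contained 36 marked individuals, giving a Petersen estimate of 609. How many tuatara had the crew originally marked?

M = 203

From N = M·C/R: M = N·R / C = 609·36 / 108 = 21924 / 108 = 203.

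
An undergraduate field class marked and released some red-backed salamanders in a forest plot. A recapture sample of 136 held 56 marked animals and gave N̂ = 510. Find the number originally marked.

From N = M·C/R: M = N·R / C = 510·56 / 136 = 28560 / 136 = 210.

M = 210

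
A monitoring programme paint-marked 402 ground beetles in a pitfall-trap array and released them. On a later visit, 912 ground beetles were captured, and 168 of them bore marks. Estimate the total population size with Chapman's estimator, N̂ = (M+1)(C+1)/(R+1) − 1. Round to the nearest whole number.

N̂ = (402+1)(912+1)/(168+1) − 1 = 403·913/169 − 1
= 367939/169 − 1 ≈ 2177.2 − 1 ≈ 2176.2 → 2176

N ≈ 2176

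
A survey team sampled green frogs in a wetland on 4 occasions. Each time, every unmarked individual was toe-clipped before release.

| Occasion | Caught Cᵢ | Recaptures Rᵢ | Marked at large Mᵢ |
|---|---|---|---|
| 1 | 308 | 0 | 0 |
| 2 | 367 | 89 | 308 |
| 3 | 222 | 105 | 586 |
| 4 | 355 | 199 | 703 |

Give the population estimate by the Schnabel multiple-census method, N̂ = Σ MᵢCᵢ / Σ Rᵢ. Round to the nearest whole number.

Σ MᵢCᵢ = 0·308 + 308·367 + 586·222 + 703·355 = 0 + 113036 + 130092 + 249565 = 492693
Σ Rᵢ = 0 + 89 + 105 + 199 = 393
N̂ = 492693 / 393 ≈ 1253.7 → 1254

N ≈ 1254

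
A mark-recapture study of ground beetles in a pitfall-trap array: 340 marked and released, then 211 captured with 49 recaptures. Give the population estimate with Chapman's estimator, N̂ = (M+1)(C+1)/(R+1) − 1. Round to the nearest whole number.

N̂ = (340+1)(211+1)/(49+1) − 1 = 341·212/50 − 1
= 72292/50 − 1 ≈ 1445.8 − 1 ≈ 1444.8 → 1445

N ≈ 1445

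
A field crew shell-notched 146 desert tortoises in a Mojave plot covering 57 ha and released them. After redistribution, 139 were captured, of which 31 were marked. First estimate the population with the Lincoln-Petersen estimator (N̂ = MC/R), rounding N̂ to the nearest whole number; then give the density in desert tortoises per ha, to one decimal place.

N̂ = 146·139/31 = 20294/31 ≈ 654.6 → 655
Density = N̂ / area = 655 / 57 ≈ 11.49 → 11.5 per ha

density ≈ 11.5 desert tortoises per ha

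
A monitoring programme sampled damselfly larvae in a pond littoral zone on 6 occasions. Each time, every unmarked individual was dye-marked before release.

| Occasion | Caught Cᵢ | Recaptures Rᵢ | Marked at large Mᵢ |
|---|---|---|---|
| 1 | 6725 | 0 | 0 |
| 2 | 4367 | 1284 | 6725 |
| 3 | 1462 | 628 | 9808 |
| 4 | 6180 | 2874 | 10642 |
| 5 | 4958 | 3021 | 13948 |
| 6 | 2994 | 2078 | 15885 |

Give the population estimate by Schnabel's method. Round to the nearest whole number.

N ≈ 22,882

Σ MᵢCᵢ = 0·6725 + 6725·4367 + 9808·1462 + 10642·6180 + 13948·4958 + 15885·2994 = 0 + 29368075 + 14339296 + 65767560 + 69154184 + 47559690 = 226188805
Σ Rᵢ = 0 + 1284 + 628 + 2874 + 3021 + 2078 = 9885
N̂ = 226188805 / 9885 ≈ 22882.0 → 22882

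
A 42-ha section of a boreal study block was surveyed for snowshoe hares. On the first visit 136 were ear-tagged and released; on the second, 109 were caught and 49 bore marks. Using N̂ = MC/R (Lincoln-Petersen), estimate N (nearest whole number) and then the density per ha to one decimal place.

N̂ = 136·109/49 = 14824/49 ≈ 302.5 → 303
Density = N̂ / area = 303 / 42 ≈ 7.21 → 7.2 per ha

density ≈ 7.2 snowshoe hares per ha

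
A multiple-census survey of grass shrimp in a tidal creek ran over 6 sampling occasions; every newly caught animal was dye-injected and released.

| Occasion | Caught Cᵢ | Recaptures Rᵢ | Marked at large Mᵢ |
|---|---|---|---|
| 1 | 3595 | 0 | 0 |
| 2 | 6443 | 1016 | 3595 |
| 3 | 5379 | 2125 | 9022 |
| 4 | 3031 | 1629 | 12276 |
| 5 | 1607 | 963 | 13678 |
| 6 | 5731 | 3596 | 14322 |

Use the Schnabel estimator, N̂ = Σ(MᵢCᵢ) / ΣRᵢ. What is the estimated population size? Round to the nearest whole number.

N ≈ 22,828

Σ MᵢCᵢ = 0·3595 + 3595·6443 + 9022·5379 + 12276·3031 + 13678·1607 + 14322·5731 = 0 + 23162585 + 48529338 + 37208556 + 21980546 + 82079382 = 212960407
Σ Rᵢ = 0 + 1016 + 2125 + 1629 + 963 + 3596 = 9329
N̂ = 212960407 / 9329 ≈ 22827.8 → 22828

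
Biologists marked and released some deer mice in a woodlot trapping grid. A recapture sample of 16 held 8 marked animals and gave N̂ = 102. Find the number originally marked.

From N = M·C/R: M = N·R / C = 102·8 / 16 = 816 / 16 = 51.

M = 51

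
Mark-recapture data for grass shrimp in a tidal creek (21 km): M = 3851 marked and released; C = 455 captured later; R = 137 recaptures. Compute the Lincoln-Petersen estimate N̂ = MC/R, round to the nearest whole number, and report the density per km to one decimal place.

density ≈ 609.0 grass shrimp per km

N̂ = 3851·455/137 = 1752205/137 ≈ 12789.8 → 12790
Density = N̂ / area = 12790 / 21 ≈ 609.048 → 609.0 per km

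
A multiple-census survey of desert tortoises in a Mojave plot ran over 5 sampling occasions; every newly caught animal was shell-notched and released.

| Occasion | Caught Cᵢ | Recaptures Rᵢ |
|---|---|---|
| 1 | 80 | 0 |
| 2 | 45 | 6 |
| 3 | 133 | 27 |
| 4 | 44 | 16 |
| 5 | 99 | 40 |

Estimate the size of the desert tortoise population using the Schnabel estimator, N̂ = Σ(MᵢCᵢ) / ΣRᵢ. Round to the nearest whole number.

Marked at large before each occasion: Mᵢ = Σⱼ<ᵢ (Cⱼ − Rⱼ) → M1=0, M2=80, M3=119, M4=225, M5=253
Σ MᵢCᵢ = 0·80 + 80·45 + 119·133 + 225·44 + 253·99 = 0 + 3600 + 15827 + 9900 + 25047 = 54374
Σ Rᵢ = 0 + 6 + 27 + 16 + 40 = 89
N̂ = 54374 / 89 ≈ 610.9 → 611

N ≈ 611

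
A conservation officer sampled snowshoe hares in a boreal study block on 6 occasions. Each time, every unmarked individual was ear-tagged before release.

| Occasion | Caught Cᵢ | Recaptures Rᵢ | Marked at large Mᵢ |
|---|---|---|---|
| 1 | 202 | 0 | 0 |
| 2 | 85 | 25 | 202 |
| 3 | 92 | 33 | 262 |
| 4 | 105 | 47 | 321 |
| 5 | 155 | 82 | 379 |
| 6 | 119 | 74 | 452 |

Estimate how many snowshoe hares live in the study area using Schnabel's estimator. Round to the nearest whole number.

Σ MᵢCᵢ = 0·202 + 202·85 + 262·92 + 321·105 + 379·155 + 452·119 = 0 + 17170 + 24104 + 33705 + 58745 + 53788 = 187512
Σ Rᵢ = 0 + 25 + 33 + 47 + 82 + 74 = 261
N̂ = 187512 / 261 ≈ 718.4 → 718

N ≈ 718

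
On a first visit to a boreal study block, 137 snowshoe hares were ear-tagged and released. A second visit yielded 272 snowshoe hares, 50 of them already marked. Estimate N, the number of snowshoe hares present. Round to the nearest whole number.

N ≈ 745

Lincoln-Petersen assumes M/N = R/C, so N = M·C / R.
N = (137 × 272) / 50 = 37264 / 50 ≈ 745.3 → 745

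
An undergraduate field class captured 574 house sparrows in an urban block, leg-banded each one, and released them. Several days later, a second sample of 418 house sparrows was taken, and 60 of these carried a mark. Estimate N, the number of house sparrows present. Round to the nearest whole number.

Lincoln-Petersen assumes M/N = R/C, so N = M·C / R.
N = (574 × 418) / 60 = 239932 / 60 ≈ 3998.9 → 3999

N ≈ 3999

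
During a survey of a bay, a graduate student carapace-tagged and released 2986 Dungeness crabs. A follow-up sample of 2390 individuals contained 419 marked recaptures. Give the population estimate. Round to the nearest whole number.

N ≈ 17,032

N = (2986 × 2390) / 419 = 7136540 / 419 ≈ 17032.3 → 17032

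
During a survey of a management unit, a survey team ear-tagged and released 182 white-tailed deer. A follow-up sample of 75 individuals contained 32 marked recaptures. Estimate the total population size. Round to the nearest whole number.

N ≈ 427

N = (182 × 75) / 32 = 13650 / 32 ≈ 426.6 → 427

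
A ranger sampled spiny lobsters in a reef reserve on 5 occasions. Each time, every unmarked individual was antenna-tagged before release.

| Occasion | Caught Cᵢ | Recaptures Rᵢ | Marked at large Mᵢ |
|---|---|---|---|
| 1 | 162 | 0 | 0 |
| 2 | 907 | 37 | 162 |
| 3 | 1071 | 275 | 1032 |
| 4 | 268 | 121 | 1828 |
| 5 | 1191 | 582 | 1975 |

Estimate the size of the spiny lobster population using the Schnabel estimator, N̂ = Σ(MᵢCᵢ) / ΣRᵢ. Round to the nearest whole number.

Σ MᵢCᵢ = 0·162 + 162·907 + 1032·1071 + 1828·268 + 1975·1191 = 0 + 146934 + 1105272 + 489904 + 2352225 = 4094335
Σ Rᵢ = 0 + 37 + 275 + 121 + 582 = 1015
N̂ = 4094335 / 1015 ≈ 4033.8 → 4034

N ≈ 4034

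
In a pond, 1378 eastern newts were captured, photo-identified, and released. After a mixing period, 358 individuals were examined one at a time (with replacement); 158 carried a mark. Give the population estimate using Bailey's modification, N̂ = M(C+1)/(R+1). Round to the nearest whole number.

N ≈ 3111

N̂ = 1378·(358+1)/(158+1) = 1378·359/159 = 494702/159 ≈ 3111.3 → 3111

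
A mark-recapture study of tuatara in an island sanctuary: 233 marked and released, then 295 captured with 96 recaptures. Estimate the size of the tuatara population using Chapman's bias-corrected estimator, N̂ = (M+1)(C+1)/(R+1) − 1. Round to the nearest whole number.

N̂ = (233+1)(295+1)/(96+1) − 1 = 234·296/97 − 1
= 69264/97 − 1 ≈ 714.1 − 1 ≈ 713.1 → 713

N ≈ 713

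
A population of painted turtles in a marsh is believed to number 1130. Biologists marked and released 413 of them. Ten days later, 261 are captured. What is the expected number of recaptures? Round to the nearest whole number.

Expected recaptures E[R] = M·C / N.
E[R] = 413 × 261 / 1130 = 107793 / 1130 ≈ 95.4 → 95

expected recaptures ≈ 95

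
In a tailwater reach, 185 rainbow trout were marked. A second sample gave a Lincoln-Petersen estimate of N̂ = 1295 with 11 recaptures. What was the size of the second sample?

C = 77

From N = M·C/R: C = N·R / M = 1295·11 / 185 = 14245 / 185 = 77.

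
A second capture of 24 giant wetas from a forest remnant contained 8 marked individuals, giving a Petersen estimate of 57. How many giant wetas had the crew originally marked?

From N = M·C/R: M = N·R / C = 57·8 / 24 = 456 / 24 = 19.

M = 19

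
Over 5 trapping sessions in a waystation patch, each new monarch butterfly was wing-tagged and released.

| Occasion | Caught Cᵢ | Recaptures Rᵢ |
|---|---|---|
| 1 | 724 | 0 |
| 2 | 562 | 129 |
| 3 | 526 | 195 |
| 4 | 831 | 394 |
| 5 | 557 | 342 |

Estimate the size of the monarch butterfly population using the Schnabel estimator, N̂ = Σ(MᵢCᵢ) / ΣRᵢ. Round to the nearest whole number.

N ≈ 3136

Marked at large before each occasion: Mᵢ = Σⱼ<ᵢ (Cⱼ − Rⱼ) → M1=0, M2=724, M3=1157, M4=1488, M5=1925
Σ MᵢCᵢ = 0·724 + 724·562 + 1157·526 + 1488·831 + 1925·557 = 0 + 406888 + 608582 + 1236528 + 1072225 = 3324223
Σ Rᵢ = 0 + 129 + 195 + 394 + 342 = 1060
N̂ = 3324223 / 1060 ≈ 3136.1 → 3136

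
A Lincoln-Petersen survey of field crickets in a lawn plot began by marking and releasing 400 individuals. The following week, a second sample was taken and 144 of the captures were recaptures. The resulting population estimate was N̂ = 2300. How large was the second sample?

C = 828

From N = M·C/R: C = N·R / M = 2300·144 / 400 = 331200 / 400 = 828.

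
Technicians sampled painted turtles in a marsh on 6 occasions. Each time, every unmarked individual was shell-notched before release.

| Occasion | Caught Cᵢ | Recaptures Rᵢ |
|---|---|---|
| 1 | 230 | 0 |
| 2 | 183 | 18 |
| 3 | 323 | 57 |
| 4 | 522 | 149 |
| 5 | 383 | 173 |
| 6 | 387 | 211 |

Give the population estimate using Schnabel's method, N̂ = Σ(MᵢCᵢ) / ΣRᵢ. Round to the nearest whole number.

Marked at large before each occasion: Mᵢ = Σⱼ<ᵢ (Cⱼ − Rⱼ) → M1=0, M2=230, M3=395, M4=661, M5=1034, M6=1244
Σ MᵢCᵢ = 0·230 + 230·183 + 395·323 + 661·522 + 1034·383 + 1244·387 = 0 + 42090 + 127585 + 345042 + 396022 + 481428 = 1392167
Σ Rᵢ = 0 + 18 + 57 + 149 + 173 + 211 = 608
N̂ = 1392167 / 608 ≈ 2289.7 → 2290

N ≈ 2290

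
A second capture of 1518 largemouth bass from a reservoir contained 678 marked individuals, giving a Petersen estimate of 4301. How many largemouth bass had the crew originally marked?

M = 1921

From N = M·C/R: M = N·R / C = 4301·678 / 1518 = 2916078 / 1518 = 1921.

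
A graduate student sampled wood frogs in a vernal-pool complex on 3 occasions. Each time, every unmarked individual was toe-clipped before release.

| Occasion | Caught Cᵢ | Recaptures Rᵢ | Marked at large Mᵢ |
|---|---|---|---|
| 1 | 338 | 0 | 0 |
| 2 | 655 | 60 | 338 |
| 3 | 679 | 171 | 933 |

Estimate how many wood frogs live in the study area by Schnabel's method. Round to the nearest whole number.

Σ MᵢCᵢ = 0·338 + 338·655 + 933·679 = 0 + 221390 + 633507 = 854897
Σ Rᵢ = 0 + 60 + 171 = 231
N̂ = 854897 / 231 ≈ 3700.9 → 3701

N ≈ 3701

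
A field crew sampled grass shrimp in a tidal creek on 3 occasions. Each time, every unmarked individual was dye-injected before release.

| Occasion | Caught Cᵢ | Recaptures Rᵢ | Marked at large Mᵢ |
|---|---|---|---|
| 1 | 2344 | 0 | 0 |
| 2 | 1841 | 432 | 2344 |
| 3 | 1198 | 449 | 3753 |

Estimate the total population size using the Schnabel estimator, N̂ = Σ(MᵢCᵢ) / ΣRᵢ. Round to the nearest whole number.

Σ MᵢCᵢ = 0·2344 + 2344·1841 + 3753·1198 = 0 + 4315304 + 4496094 = 8811398
Σ Rᵢ = 0 + 432 + 449 = 881
N̂ = 8811398 / 881 ≈ 10001.6 → 10002

N ≈ 10,002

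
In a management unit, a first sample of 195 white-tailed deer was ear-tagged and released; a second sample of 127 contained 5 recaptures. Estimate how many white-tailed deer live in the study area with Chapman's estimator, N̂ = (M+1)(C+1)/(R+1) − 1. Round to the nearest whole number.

N ≈ 4180

N̂ = (195+1)(127+1)/(5+1) − 1 = 196·128/6 − 1
= 25088/6 − 1 ≈ 4181.3 − 1 ≈ 4180.3 → 4180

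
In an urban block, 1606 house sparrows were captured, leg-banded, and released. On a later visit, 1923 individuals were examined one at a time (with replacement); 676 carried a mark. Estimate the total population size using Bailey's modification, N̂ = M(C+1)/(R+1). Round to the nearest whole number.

N̂ = 1606·(1923+1)/(676+1) = 1606·1924/677 = 3089944/677 ≈ 4564.2 → 4564

N ≈ 4564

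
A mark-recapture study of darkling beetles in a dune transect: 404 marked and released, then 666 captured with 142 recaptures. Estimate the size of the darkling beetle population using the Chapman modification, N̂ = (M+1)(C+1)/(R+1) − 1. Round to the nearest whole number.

N ≈ 1888

N̂ = (404+1)(666+1)/(142+1) − 1 = 405·667/143 − 1
= 270135/143 − 1 ≈ 1889.1 − 1 ≈ 1888.1 → 1888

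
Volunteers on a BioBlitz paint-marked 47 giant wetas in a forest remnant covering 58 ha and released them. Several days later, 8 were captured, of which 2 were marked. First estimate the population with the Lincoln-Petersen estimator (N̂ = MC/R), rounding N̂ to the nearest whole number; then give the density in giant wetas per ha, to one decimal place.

N̂ = 47·8/2 = 376/2 = 188
Density = N̂ / area = 188 / 58 ≈ 3.24 → 3.2 per ha

density ≈ 3.2 giant wetas per ha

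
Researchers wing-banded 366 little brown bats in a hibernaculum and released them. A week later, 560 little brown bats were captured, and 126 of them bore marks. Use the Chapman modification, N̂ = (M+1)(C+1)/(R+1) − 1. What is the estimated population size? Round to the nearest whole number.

N̂ = (366+1)(560+1)/(126+1) − 1 = 367·561/127 − 1
= 205887/127 − 1 ≈ 1621.2 − 1 ≈ 1620.2 → 1620

N ≈ 1620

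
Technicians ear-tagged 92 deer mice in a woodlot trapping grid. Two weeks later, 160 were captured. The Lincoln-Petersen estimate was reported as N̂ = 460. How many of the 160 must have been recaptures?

R = 32

From N = M·C/R: R = M·C / N = 92·160 / 460 = 14720 / 460 = 32.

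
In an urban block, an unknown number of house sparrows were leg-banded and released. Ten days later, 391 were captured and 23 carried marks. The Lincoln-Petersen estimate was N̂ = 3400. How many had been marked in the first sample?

M = 200

From N = M·C/R: M = N·R / C = 3400·23 / 391 = 78200 / 391 = 200.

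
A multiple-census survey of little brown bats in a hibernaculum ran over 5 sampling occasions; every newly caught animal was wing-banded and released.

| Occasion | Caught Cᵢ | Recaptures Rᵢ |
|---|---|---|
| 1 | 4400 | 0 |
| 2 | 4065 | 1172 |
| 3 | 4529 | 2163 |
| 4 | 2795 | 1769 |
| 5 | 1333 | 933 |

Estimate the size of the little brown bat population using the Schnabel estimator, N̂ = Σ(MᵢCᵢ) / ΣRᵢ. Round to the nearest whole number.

Marked at large before each occasion: Mᵢ = Σⱼ<ᵢ (Cⱼ − Rⱼ) → M1=0, M2=4400, M3=7293, M4=9659, M5=10685
Σ MᵢCᵢ = 0·4400 + 4400·4065 + 7293·4529 + 9659·2795 + 10685·1333 = 0 + 17886000 + 33029997 + 26996905 + 14243105 = 92156007
Σ Rᵢ = 0 + 1172 + 2163 + 1769 + 933 = 6037
N̂ = 92156007 / 6037 ≈ 15265.2 → 15265

N ≈ 15,265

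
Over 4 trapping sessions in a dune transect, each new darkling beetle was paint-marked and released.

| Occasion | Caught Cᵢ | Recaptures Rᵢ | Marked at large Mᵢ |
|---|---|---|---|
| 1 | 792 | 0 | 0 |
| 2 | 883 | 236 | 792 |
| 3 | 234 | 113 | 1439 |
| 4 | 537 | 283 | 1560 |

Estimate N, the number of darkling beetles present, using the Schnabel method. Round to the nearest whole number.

N ≈ 2965

Σ MᵢCᵢ = 0·792 + 792·883 + 1439·234 + 1560·537 = 0 + 699336 + 336726 + 837720 = 1873782
Σ Rᵢ = 0 + 236 + 113 + 283 = 632
N̂ = 1873782 / 632 ≈ 2964.8 → 2965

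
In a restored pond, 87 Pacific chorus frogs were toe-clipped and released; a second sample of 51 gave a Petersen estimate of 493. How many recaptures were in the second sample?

From N = M·C/R: R = M·C / N = 87·51 / 493 = 4437 / 493 = 9.

R = 9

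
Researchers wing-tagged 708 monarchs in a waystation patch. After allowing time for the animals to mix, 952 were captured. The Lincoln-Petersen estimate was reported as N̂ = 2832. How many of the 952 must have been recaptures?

R = 238

From N = M·C/R: R = M·C / N = 708·952 / 2832 = 674016 / 2832 = 238.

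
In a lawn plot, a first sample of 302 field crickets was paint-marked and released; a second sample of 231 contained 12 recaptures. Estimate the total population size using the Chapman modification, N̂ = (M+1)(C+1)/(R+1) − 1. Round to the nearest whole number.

N ≈ 5406

N̂ = (302+1)(231+1)/(12+1) − 1 = 303·232/13 − 1
= 70296/13 − 1 ≈ 5407.4 − 1 ≈ 5406.4 → 5406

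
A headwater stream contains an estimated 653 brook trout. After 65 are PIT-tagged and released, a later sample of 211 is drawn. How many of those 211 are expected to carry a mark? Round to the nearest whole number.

The marked fraction of the population is 65/653, so in a sample of 211 expect C·(M/N) marked.
E[R] = 65 × 211 / 653 = 13715 / 653 ≈ 21.0 → 21

expected recaptures ≈ 21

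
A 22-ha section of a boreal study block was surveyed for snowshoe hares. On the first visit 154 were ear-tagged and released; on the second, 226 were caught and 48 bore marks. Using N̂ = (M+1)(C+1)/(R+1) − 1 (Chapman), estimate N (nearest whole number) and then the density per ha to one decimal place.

N̂ = 155·227/49 − 1 = 35185/49 − 1 ≈ 717.1 → 717
Density = N̂ / area = 717 / 22 ≈ 32.59 → 32.6 per ha

density ≈ 32.6 snowshoe hares per ha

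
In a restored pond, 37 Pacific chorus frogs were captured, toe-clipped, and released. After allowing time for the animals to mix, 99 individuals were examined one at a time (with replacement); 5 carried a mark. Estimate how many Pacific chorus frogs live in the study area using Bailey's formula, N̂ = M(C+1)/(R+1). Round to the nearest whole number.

N ≈ 617

N̂ = 37·(99+1)/(5+1) = 37·100/6 = 3700/6 ≈ 616.7 → 617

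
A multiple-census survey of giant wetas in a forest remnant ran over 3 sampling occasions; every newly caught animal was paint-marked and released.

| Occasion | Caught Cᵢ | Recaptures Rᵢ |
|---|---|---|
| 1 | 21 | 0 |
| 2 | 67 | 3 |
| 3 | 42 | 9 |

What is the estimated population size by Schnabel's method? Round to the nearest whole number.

Marked at large before each occasion: Mᵢ = Σⱼ<ᵢ (Cⱼ − Rⱼ) → M1=0, M2=21, M3=85
Σ MᵢCᵢ = 0·21 + 21·67 + 85·42 = 0 + 1407 + 3570 = 4977
Σ Rᵢ = 0 + 3 + 9 = 12
N̂ = 4977 / 12 ≈ 414.8 → 415

N ≈ 415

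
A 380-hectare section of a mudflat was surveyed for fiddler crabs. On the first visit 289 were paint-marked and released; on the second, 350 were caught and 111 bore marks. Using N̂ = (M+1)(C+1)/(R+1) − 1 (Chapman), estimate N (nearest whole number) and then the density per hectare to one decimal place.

N̂ = 290·351/112 − 1 = 101790/112 − 1 ≈ 907.8 → 908
Density = N̂ / area = 908 / 380 ≈ 2.39 → 2.4 per hectare

density ≈ 2.4 fiddler crabs per hectare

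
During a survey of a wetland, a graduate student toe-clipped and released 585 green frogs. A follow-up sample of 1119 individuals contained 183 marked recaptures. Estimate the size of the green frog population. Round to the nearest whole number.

N ≈ 3577

The marked fraction in the recapture sample should equal the marked fraction in the population: 183/1119 = 585/N.
N = (585 × 1119) / 183 = 654615 / 183 ≈ 3577.1 → 3577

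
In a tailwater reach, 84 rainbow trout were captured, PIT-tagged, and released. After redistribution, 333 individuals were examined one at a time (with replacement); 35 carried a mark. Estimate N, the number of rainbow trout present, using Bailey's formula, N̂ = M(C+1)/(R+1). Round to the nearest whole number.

N̂ = 84·(333+1)/(35+1) = 84·334/36 = 28056/36 ≈ 779.3 → 779

N ≈ 779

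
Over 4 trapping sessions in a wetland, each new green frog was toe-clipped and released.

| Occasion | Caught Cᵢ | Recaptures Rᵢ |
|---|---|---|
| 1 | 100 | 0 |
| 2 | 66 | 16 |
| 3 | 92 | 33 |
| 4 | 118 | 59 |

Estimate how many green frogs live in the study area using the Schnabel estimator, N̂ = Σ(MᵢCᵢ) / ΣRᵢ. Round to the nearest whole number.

Marked at large before each occasion: Mᵢ = Σⱼ<ᵢ (Cⱼ − Rⱼ) → M1=0, M2=100, M3=150, M4=209
Σ MᵢCᵢ = 0·100 + 100·66 + 150·92 + 209·118 = 0 + 6600 + 13800 + 24662 = 45062
Σ Rᵢ = 0 + 16 + 33 + 59 = 108
N̂ = 45062 / 108 ≈ 417.2 → 417

N ≈ 417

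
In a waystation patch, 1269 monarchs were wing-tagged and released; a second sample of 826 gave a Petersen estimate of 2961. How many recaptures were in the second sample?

From N = M·C/R: R = M·C / N = 1269·826 / 2961 = 1048194 / 2961 = 354.

R = 354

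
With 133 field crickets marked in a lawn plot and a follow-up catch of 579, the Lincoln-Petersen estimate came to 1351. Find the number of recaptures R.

R = 57

From N = M·C/R: R = M·C / N = 133·579 / 1351 = 77007 / 1351 = 57.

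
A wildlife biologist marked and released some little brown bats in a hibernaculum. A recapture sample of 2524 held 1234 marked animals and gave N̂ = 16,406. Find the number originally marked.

From N = M·C/R: M = N·R / C = 16406·1234 / 2524 = 20245004 / 2524 = 8021.

M = 8021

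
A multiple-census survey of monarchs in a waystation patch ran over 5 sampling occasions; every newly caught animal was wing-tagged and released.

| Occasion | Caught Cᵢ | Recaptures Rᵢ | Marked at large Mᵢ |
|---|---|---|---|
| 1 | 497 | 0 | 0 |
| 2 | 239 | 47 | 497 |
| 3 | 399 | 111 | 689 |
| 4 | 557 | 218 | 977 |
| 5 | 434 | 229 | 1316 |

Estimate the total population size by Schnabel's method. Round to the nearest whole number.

N ≈ 2494

Σ MᵢCᵢ = 0·497 + 497·239 + 689·399 + 977·557 + 1316·434 = 0 + 118783 + 274911 + 544189 + 571144 = 1509027
Σ Rᵢ = 0 + 47 + 111 + 218 + 229 = 605
N̂ = 1509027 / 605 ≈ 2494.3 → 2494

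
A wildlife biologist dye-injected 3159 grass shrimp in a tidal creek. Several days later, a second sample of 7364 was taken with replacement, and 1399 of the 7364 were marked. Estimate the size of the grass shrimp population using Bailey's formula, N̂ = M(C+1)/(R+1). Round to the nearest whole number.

N̂ = 3159·(7364+1)/(1399+1) = 3159·7365/1400 = 23266035/1400 ≈ 16618.6 → 16619

N ≈ 16,619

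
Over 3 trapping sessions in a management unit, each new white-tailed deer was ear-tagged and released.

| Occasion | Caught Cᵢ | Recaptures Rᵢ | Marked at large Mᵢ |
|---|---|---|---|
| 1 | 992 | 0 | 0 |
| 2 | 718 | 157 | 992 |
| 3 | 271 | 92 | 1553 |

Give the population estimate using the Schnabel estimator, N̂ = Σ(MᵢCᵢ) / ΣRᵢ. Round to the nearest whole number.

N ≈ 4551

Σ MᵢCᵢ = 0·992 + 992·718 + 1553·271 = 0 + 712256 + 420863 = 1133119
Σ Rᵢ = 0 + 157 + 92 = 249
N̂ = 1133119 / 249 ≈ 4550.7 → 4551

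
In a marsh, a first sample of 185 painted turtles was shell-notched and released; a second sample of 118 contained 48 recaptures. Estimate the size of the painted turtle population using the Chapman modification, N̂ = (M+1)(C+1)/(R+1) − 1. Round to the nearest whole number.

N̂ = (185+1)(118+1)/(48+1) − 1 = 186·119/49 − 1
= 22134/49 − 1 ≈ 451.7 − 1 ≈ 450.7 → 451

N ≈ 451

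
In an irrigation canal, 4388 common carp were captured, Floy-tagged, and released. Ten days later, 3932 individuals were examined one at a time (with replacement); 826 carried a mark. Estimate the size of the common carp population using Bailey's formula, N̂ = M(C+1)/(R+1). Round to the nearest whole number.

N ≈ 20,868

N̂ = 4388·(3932+1)/(826+1) = 4388·3933/827 = 17258004/827 ≈ 20868.2 → 20868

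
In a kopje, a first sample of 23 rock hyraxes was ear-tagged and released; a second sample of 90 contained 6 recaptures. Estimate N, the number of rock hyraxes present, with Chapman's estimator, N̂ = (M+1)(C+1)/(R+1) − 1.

N̂ = (23+1)(90+1)/(6+1) − 1 = 24·91/7 − 1
= 2184/7 − 1 = 312 − 1 = 311

N = 311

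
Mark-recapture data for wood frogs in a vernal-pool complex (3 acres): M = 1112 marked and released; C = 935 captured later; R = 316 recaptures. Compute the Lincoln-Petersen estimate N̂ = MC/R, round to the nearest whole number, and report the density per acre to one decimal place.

density ≈ 1096.7 wood frogs per acre

N̂ = 1112·935/316 = 1039720/316 ≈ 3290.3 → 3290
Density = N̂ / area = 3290 / 3 ≈ 1096.67 → 1096.7 per acre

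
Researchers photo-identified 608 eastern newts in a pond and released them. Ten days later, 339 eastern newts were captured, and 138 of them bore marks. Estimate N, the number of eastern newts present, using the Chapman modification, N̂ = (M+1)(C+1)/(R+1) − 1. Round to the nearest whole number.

N̂ = (608+1)(339+1)/(138+1) − 1 = 609·340/139 − 1
= 207060/139 − 1 ≈ 1489.6 − 1 ≈ 1488.6 → 1489

N ≈ 1489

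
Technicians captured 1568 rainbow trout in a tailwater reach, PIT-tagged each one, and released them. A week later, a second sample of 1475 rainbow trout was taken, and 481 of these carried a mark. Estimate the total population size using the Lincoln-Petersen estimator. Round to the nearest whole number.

N ≈ 4808

If marked individuals mix randomly, R/C ≈ M/N, giving N ≈ M·C/R.
N = (1568 × 1475) / 481 = 2312800 / 481 ≈ 4808.3 → 4808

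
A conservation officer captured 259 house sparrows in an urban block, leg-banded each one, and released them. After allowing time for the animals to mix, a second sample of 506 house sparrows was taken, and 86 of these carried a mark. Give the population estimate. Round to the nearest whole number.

N ≈ 1524

If marked individuals mix randomly, R/C ≈ M/N, giving N ≈ M·C/R.
N = (259 × 506) / 86 = 131054 / 86 ≈ 1523.9 → 1524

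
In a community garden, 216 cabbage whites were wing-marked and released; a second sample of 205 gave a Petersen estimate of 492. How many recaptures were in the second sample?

R = 90

From N = M·C/R: R = M·C / N = 216·205 / 492 = 44280 / 492 = 90.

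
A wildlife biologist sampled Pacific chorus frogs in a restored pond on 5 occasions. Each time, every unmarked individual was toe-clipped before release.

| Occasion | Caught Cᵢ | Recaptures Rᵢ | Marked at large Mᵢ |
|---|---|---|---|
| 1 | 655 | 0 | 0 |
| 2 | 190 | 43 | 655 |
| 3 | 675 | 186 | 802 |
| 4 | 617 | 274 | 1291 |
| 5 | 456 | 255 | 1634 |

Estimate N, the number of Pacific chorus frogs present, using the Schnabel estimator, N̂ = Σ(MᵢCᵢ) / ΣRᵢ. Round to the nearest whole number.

Σ MᵢCᵢ = 0·655 + 655·190 + 802·675 + 1291·617 + 1634·456 = 0 + 124450 + 541350 + 796547 + 745104 = 2207451
Σ Rᵢ = 0 + 43 + 186 + 274 + 255 = 758
N̂ = 2207451 / 758 ≈ 2912.2 → 2912

N ≈ 2912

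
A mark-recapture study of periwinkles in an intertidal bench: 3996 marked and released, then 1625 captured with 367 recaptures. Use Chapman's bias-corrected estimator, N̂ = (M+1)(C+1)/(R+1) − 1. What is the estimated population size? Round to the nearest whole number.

N ≈ 17,660

N̂ = (3996+1)(1625+1)/(367+1) − 1 = 3997·1626/368 − 1
= 6499122/368 − 1 ≈ 17660.7 − 1 ≈ 17659.7 → 17660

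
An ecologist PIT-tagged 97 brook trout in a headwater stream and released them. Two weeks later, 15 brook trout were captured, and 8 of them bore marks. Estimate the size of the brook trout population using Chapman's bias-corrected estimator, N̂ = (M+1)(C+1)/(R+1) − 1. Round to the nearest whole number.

N ≈ 173

N̂ = (97+1)(15+1)/(8+1) − 1 = 98·16/9 − 1
= 1568/9 − 1 ≈ 174.2 − 1 ≈ 173.2 → 173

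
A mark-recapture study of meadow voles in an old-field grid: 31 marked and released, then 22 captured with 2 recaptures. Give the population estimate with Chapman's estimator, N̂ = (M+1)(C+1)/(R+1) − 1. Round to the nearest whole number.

N ≈ 244

N̂ = (31+1)(22+1)/(2+1) − 1 = 32·23/3 − 1
= 736/3 − 1 ≈ 245.3 − 1 ≈ 244.3 → 244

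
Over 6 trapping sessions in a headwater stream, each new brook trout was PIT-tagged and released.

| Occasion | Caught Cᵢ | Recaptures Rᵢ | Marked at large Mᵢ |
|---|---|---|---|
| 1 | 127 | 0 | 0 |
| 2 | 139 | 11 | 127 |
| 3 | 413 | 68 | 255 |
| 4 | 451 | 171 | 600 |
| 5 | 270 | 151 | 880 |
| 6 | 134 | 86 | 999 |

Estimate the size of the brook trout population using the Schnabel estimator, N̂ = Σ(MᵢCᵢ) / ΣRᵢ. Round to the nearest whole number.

N ≈ 1571

Σ MᵢCᵢ = 0·127 + 127·139 + 255·413 + 600·451 + 880·270 + 999·134 = 0 + 17653 + 105315 + 270600 + 237600 + 133866 = 765034
Σ Rᵢ = 0 + 11 + 68 + 171 + 151 + 86 = 487
N̂ = 765034 / 487 ≈ 1570.9 → 1571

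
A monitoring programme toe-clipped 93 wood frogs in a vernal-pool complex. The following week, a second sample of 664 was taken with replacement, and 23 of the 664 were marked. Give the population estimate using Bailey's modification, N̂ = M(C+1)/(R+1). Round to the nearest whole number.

N ≈ 2577

N̂ = 93·(664+1)/(23+1) = 93·665/24 = 61845/24 ≈ 2576.9 → 2577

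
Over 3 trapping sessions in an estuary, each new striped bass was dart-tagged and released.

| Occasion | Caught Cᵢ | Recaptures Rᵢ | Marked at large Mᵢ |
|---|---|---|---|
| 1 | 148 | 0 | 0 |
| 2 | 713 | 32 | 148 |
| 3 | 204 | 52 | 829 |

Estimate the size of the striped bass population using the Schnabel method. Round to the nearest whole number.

Σ MᵢCᵢ = 0·148 + 148·713 + 829·204 = 0 + 105524 + 169116 = 274640
Σ Rᵢ = 0 + 32 + 52 = 84
N̂ = 274640 / 84 ≈ 3269.5 → 3270

N ≈ 3270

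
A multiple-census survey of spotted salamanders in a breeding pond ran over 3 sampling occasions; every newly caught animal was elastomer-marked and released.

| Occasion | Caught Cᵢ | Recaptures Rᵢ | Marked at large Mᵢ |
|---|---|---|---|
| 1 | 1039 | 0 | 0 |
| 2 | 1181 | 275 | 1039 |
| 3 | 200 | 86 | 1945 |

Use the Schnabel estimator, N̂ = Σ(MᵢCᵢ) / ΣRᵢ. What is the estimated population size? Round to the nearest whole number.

N ≈ 4477

Σ MᵢCᵢ = 0·1039 + 1039·1181 + 1945·200 = 0 + 1227059 + 389000 = 1616059
Σ Rᵢ = 0 + 275 + 86 = 361
N̂ = 1616059 / 361 ≈ 4476.6 → 4477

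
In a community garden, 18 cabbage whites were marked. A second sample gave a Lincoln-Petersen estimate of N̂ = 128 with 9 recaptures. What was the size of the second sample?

C = 64

From N = M·C/R: C = N·R / M = 128·9 / 18 = 1152 / 18 = 64.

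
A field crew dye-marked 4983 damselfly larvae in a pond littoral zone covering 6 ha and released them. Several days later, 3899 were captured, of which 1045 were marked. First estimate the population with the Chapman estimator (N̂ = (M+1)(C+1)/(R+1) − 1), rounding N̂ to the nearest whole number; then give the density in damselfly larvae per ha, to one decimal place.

density ≈ 3097.0 damselfly larvae per ha

N̂ = 4984·3900/1046 − 1 = 19437600/1046 − 1 ≈ 18581.8 → 18582
Density = N̂ / area = 18582 / 6 = 3097.0 per ha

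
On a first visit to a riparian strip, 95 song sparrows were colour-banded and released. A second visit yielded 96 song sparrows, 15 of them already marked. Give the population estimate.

N = 608

N = (95 × 96) / 15 = 9120 / 15 = 608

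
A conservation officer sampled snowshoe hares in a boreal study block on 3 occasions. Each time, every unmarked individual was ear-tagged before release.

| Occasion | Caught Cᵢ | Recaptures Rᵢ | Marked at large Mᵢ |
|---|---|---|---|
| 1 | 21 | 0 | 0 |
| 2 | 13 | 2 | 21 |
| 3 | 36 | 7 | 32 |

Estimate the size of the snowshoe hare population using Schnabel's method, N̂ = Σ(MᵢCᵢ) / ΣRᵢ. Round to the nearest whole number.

Σ MᵢCᵢ = 0·21 + 21·13 + 32·36 = 0 + 273 + 1152 = 1425
Σ Rᵢ = 0 + 2 + 7 = 9
N̂ = 1425 / 9 ≈ 158.3 → 158

N ≈ 158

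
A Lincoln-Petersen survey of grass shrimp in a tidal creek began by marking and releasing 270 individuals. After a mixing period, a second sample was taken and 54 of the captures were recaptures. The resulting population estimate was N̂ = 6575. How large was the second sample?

C = 1315

From N = M·C/R: C = N·R / M = 6575·54 / 270 = 355050 / 270 = 1315.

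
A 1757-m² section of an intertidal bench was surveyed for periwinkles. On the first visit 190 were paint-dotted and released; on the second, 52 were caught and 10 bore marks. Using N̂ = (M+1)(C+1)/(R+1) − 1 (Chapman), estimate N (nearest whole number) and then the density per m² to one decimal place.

density ≈ 0.5 periwinkles per m²

N̂ = 191·53/11 − 1 = 10123/11 − 1 ≈ 919.3 → 919
Density = N̂ / area = 919 / 1757 ≈ 0.52 → 0.5 per m²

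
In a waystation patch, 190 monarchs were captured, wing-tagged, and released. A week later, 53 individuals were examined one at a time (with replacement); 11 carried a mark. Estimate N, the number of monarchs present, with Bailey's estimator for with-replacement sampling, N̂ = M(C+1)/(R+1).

N̂ = 190·(53+1)/(11+1) = 190·54/12 = 10260/12 = 855

N = 855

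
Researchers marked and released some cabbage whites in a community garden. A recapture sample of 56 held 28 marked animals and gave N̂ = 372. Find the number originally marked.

M = 186

From N = M·C/R: M = N·R / C = 372·28 / 56 = 10416 / 56 = 186.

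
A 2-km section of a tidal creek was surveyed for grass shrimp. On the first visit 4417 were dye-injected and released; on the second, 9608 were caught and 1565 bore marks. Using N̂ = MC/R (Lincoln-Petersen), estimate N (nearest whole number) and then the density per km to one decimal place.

N̂ = 4417·9608/1565 = 42438536/1565 ≈ 27117.3 → 27117
Density = N̂ / area = 27117 / 2 ≈ 13558.50 → 13558.5 per km

density ≈ 13558.5 grass shrimp per km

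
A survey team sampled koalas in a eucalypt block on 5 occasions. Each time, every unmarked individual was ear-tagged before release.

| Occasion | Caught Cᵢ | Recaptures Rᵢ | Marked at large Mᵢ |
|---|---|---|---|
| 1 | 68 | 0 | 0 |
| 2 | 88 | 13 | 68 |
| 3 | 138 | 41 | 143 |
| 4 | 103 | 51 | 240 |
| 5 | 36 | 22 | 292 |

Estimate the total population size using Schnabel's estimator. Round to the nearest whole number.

N ≈ 480

Σ MᵢCᵢ = 0·68 + 68·88 + 143·138 + 240·103 + 292·36 = 0 + 5984 + 19734 + 24720 + 10512 = 60950
Σ Rᵢ = 0 + 13 + 41 + 51 + 22 = 127
N̂ = 60950 / 127 ≈ 479.9 → 480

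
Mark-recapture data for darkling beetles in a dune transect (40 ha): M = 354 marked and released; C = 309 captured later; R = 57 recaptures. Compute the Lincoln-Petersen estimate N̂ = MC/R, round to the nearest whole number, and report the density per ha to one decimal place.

N̂ = 354·309/57 = 109386/57 ≈ 1919.1 → 1919
Density = N̂ / area = 1919 / 40 ≈ 47.98 → 48.0 per ha

density ≈ 48.0 darkling beetles per ha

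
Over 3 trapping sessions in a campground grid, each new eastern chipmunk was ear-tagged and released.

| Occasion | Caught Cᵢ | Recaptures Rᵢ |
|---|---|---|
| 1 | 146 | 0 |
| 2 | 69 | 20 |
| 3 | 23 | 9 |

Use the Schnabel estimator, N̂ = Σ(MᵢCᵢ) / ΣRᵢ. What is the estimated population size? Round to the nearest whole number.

Marked at large before each occasion: Mᵢ = Σⱼ<ᵢ (Cⱼ − Rⱼ) → M1=0, M2=146, M3=195
Σ MᵢCᵢ = 0·146 + 146·69 + 195·23 = 0 + 10074 + 4485 = 14559
Σ Rᵢ = 0 + 20 + 9 = 29
N̂ = 14559 / 29 ≈ 502.0 → 502

N ≈ 502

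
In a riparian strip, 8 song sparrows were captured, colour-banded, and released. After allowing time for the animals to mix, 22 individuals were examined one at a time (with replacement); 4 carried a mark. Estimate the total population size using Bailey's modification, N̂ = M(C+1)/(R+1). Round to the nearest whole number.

N̂ = 8·(22+1)/(4+1) = 8·23/5 = 184/5 ≈ 36.8 → 37

N ≈ 37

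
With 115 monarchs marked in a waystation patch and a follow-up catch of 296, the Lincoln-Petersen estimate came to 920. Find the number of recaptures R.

R = 37

From N = M·C/R: R = M·C / N = 115·296 / 920 = 34040 / 920 = 37.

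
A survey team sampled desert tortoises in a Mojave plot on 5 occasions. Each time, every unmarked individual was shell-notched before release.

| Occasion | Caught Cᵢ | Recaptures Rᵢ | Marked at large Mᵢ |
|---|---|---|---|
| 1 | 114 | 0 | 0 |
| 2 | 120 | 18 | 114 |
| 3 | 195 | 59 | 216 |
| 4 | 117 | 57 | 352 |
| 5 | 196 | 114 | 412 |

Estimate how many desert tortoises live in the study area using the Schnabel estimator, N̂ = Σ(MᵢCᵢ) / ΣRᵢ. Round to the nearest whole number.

Σ MᵢCᵢ = 0·114 + 114·120 + 216·195 + 352·117 + 412·196 = 0 + 13680 + 42120 + 41184 + 80752 = 177736
Σ Rᵢ = 0 + 18 + 59 + 57 + 114 = 248
N̂ = 177736 / 248 ≈ 716.7 → 717

N ≈ 717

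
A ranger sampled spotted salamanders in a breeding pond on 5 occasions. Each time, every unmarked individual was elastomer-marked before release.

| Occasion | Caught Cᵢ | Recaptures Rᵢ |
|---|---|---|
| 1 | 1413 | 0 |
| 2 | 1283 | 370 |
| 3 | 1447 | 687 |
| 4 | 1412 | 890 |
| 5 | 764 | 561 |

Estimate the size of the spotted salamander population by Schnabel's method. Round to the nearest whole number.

N ≈ 4901

Marked at large before each occasion: Mᵢ = Σⱼ<ᵢ (Cⱼ − Rⱼ) → M1=0, M2=1413, M3=2326, M4=3086, M5=3608
Σ MᵢCᵢ = 0·1413 + 1413·1283 + 2326·1447 + 3086·1412 + 3608·764 = 0 + 1812879 + 3365722 + 4357432 + 2756512 = 12292545
Σ Rᵢ = 0 + 370 + 687 + 890 + 561 = 2508
N̂ = 12292545 / 2508 ≈ 4901.3 → 4901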